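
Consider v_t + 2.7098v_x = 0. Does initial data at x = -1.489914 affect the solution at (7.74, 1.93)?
No. Only data at x = 2.510086 affects (7.74, 1.93). Advection has one-way propagation along characteristics.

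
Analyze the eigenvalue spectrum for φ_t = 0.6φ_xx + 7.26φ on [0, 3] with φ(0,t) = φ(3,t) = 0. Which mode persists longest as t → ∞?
Eigenvalues: λₙ = 0.6n²π²/3² - 7.26.
First three modes:
  n=1: λ₁ = 0.6π²/3² - 7.26 ≈ -6.602
  n=2: λ₂ = 2.4π²/3² - 7.26 ≈ -4.628
  n=3: λ₃ = 5.4π²/3² - 7.26 ≈ -1.338
Since 0.6π²/3² ≈ 0.658 < 7.26, λ₁ < 0.
The n=1 mode grows fastest (−λₙ is largest for n=1) → dominates.
Asymptotic: φ ~ c₁ sin(πx/3) e^{6.602t} (exponential growth at rate −λ₁ ≈ 6.602).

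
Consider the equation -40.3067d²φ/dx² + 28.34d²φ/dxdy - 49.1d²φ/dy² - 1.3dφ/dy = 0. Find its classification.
Elliptic. (A = -40.3067, B = 28.34, C = -49.1 gives B² - 4AC = -7113.08028.)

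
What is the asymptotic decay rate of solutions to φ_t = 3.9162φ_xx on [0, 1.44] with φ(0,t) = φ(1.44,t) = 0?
Eigenvalues: λₙ = 3.9162n²π²/1.44².
First three modes:
  n=1: λ₁ = 3.9162π²/1.44² ≈ 18.64
  n=2: λ₂ = 15.6648π²/1.44² ≈ 74.559 (4× faster decay)
  n=3: λ₃ = 35.2458π²/1.44² ≈ 167.758 (9× faster decay)
As t → ∞, higher modes decay exponentially faster. The n=1 mode dominates: φ ~ c₁ sin(πx/1.44) e^{-λ₁t}.
Decay rate: λ₁ = 3.9162π²/1.44² ≈ 18.64.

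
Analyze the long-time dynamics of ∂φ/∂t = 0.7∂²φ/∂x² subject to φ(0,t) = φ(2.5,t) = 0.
Long-time behavior: φ → 0. Heat diffuses out through both boundaries.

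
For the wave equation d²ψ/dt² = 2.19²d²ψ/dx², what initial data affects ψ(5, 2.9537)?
Domain of dependence: [-1.468603, 11.468603]. Signals travel at speed 2.19, so data within |x - 5| ≤ 2.19·2.9537 = 6.468603 can reach the point.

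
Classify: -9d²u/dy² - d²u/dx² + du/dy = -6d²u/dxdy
Rewriting in standard form: -d²u/dx² + 6d²u/dxdy - 9d²u/dy² + du/dy = 0. Parabolic (discriminant = 0).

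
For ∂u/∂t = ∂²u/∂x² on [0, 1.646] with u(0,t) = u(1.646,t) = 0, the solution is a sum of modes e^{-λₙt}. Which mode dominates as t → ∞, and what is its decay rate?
Eigenvalues: λₙ = n²π²/1.646².
First three modes:
  n=1: λ₁ = π²/1.646² ≈ 3.643
  n=2: λ₂ = 4π²/1.646² ≈ 14.571 (4× faster decay)
  n=3: λ₃ = 9π²/1.646² ≈ 32.786 (9× faster decay)
As t → ∞, higher modes decay exponentially faster. The n=1 mode dominates: u ~ c₁ sin(πx/1.646) e^{-λ₁t}.
Decay rate: λ₁ = π²/1.646² ≈ 3.643.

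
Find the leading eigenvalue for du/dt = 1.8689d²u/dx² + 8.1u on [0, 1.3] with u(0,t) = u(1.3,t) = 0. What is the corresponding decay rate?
Eigenvalues: λₙ = 1.8689n²π²/1.3² - 8.1.
First three modes:
  n=1: λ₁ = 1.8689π²/1.3² - 8.1 ≈ 2.814
  n=2: λ₂ = 7.4756π²/1.3² - 8.1 ≈ 35.558
  n=3: λ₃ = 16.8201π²/1.3² - 8.1 ≈ 90.129
Since 1.8689π²/1.3² ≈ 10.914 > 8.1, all λₙ > 0.
The n=1 mode decays slowest → dominates as t → ∞.
Asymptotic: u ~ c₁ sin(πx/1.3) e^{-λ₁t} with decay rate λ₁ ≈ 2.814.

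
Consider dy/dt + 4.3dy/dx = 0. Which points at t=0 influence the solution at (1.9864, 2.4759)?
A single point: x = -8.65997. The characteristic through (1.9864, 2.4759) is x - 4.3t = const, so x = 1.9864 - 4.3·2.4759 = -8.65997.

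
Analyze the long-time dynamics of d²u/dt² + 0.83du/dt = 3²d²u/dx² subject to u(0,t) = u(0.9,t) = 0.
Long-time behavior: u → 0. Damping (γ=0.83) dissipates energy; oscillations decay exponentially.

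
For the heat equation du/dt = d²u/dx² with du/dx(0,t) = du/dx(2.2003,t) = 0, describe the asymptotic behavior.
u → constant (steady state). Heat is conserved (no flux at boundaries); solution approaches the spatial average.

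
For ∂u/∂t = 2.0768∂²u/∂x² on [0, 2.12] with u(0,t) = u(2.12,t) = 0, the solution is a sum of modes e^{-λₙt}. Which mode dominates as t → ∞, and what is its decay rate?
Eigenvalues: λₙ = 2.0768n²π²/2.12².
First three modes:
  n=1: λ₁ = 2.0768π²/2.12² ≈ 4.561
  n=2: λ₂ = 8.3072π²/2.12² ≈ 18.242 (4× faster decay)
  n=3: λ₃ = 18.6912π²/2.12² ≈ 41.045 (9× faster decay)
As t → ∞, higher modes decay exponentially faster. The n=1 mode dominates: u ~ c₁ sin(πx/2.12) e^{-λ₁t}.
Decay rate: λ₁ = 2.0768π²/2.12² ≈ 4.561.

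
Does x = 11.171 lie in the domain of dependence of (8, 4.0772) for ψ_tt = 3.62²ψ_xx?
Yes. The domain of dependence is [-6.759464, 22.759464], and 11.171 ∈ [-6.759464, 22.759464].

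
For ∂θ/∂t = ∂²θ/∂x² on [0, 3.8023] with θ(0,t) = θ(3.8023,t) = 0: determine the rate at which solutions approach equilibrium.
Eigenvalues: λₙ = n²π²/3.8023².
First three modes:
  n=1: λ₁ = π²/3.8023² ≈ 0.683
  n=2: λ₂ = 4π²/3.8023² ≈ 2.731 (4× faster decay)
  n=3: λ₃ = 9π²/3.8023² ≈ 6.144 (9× faster decay)
As t → ∞, higher modes decay exponentially faster. The n=1 mode dominates: θ ~ c₁ sin(πx/3.8023) e^{-λ₁t}.
Decay rate: λ₁ = π²/3.8023² ≈ 0.683.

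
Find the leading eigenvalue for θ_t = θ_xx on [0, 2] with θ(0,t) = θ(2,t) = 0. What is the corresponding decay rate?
Eigenvalues: λₙ = n²π²/2².
First three modes:
  n=1: λ₁ = π²/2² ≈ 2.467
  n=2: λ₂ = 4π²/2² ≈ 9.87 (4× faster decay)
  n=3: λ₃ = 9π²/2² ≈ 22.207 (9× faster decay)
As t → ∞, higher modes decay exponentially faster. The n=1 mode dominates: θ ~ c₁ sin(πx/2) e^{-λ₁t}.
Decay rate: λ₁ = π²/2² ≈ 2.467.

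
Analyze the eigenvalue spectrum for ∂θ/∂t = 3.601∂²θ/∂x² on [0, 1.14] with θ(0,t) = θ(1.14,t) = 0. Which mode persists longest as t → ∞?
Eigenvalues: λₙ = 3.601n²π²/1.14².
First three modes:
  n=1: λ₁ = 3.601π²/1.14² ≈ 27.347
  n=2: λ₂ = 14.404π²/1.14² ≈ 109.389 (4× faster decay)
  n=3: λ₃ = 32.409π²/1.14² ≈ 246.125 (9× faster decay)
As t → ∞, higher modes decay exponentially faster. The n=1 mode dominates: θ ~ c₁ sin(πx/1.14) e^{-λ₁t}.
Decay rate: λ₁ = 3.601π²/1.14² ≈ 27.347.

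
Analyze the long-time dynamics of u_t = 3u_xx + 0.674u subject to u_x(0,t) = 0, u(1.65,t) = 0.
Long-time behavior: u → 0. Diffusion dominates reaction (r=0.674 < κπ²/(4L²)≈2.72); solution decays.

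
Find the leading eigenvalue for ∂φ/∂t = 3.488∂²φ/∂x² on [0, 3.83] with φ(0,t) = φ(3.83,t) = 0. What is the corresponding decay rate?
Eigenvalues: λₙ = 3.488n²π²/3.83².
First three modes:
  n=1: λ₁ = 3.488π²/3.83² ≈ 2.347
  n=2: λ₂ = 13.952π²/3.83² ≈ 9.387 (4× faster decay)
  n=3: λ₃ = 31.392π²/3.83² ≈ 21.121 (9× faster decay)
As t → ∞, higher modes decay exponentially faster. The n=1 mode dominates: φ ~ c₁ sin(πx/3.83) e^{-λ₁t}.
Decay rate: λ₁ = 3.488π²/3.83² ≈ 2.347.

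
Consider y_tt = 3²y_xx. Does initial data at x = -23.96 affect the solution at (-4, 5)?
No. The domain of dependence is [-19, 11], and -23.96 is outside this interval.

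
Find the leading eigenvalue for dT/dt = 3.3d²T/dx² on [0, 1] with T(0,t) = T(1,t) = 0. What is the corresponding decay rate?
Eigenvalues: λₙ = 3.3n²π².
First three modes:
  n=1: λ₁ = 3.3π² ≈ 32.57
  n=2: λ₂ = 13.2π² ≈ 130.279 (4× faster decay)
  n=3: λ₃ = 29.7π² ≈ 293.127 (9× faster decay)
As t → ∞, higher modes decay exponentially faster. The n=1 mode dominates: T ~ c₁ sin(πx) e^{-λ₁t}.
Decay rate: λ₁ = 3.3π² ≈ 32.57.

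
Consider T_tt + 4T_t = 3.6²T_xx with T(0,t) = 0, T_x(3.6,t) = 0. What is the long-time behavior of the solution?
As t → ∞, T → 0. Damping (γ=4) dissipates energy; oscillations decay exponentially.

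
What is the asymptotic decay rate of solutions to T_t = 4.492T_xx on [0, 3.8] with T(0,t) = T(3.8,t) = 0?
Eigenvalues: λₙ = 4.492n²π²/3.8².
First three modes:
  n=1: λ₁ = 4.492π²/3.8² ≈ 3.07
  n=2: λ₂ = 17.968π²/3.8² ≈ 12.281 (4× faster decay)
  n=3: λ₃ = 40.428π²/3.8² ≈ 27.632 (9× faster decay)
As t → ∞, higher modes decay exponentially faster. The n=1 mode dominates: T ~ c₁ sin(πx/3.8) e^{-λ₁t}.
Decay rate: λ₁ = 4.492π²/3.8² ≈ 3.07.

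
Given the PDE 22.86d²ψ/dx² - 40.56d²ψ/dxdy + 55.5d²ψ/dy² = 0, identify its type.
The second-order coefficients are A = 22.86, B = -40.56, C = 55.5. Since B² - 4AC = -3429.8064 < 0, this is an elliptic PDE.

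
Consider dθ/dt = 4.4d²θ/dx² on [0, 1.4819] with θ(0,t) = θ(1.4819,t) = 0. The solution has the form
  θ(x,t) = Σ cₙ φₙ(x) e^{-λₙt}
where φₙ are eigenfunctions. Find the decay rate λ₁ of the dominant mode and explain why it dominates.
Eigenvalues: λₙ = 4.4n²π²/1.4819².
First three modes:
  n=1: λ₁ = 4.4π²/1.4819² ≈ 19.775
  n=2: λ₂ = 17.6π²/1.4819² ≈ 79.1 (4× faster decay)
  n=3: λ₃ = 39.6π²/1.4819² ≈ 177.974 (9× faster decay)
As t → ∞, higher modes decay exponentially faster. The n=1 mode dominates: θ ~ c₁ sin(πx/1.4819) e^{-λ₁t}.
Decay rate: λ₁ = 4.4π²/1.4819² ≈ 19.775.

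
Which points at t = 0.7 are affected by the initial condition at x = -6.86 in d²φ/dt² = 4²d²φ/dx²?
Domain of influence: [-9.66, -4.06]. Data at x = -6.86 spreads outward at speed 4.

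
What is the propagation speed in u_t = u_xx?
Infinite. The heat equation is parabolic, not hyperbolic, so disturbances propagate instantly.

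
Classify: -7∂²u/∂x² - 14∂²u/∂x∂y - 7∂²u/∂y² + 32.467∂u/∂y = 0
Parabolic (discriminant = 0).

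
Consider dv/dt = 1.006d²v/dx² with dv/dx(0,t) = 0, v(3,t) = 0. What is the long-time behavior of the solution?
As t → ∞, v → 0. Heat escapes through the Dirichlet boundary.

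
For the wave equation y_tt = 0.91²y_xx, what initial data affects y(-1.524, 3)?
Domain of dependence: [-4.254, 1.206]. Signals travel at speed 0.91, so data within |x - -1.524| ≤ 0.91·3 = 2.73 can reach the point.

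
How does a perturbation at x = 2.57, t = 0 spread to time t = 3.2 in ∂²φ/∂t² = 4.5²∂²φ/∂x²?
Domain of influence: [-11.83, 16.97]. Data at x = 2.57 spreads outward at speed 4.5.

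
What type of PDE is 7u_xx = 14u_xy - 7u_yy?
Rewriting in standard form: 7u_xx - 14u_xy + 7u_yy = 0. With A = 7, B = -14, C = 7, the discriminant is 0. This is a parabolic PDE.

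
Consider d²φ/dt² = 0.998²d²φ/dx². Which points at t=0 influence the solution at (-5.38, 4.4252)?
Domain of dependence: [-9.7963496, -0.9636504]. Signals travel at speed 0.998, so data within |x - -5.38| ≤ 0.998·4.4252 = 4.4163496 can reach the point.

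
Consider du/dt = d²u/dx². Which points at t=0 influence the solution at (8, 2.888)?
The entire real line. The heat equation has infinite propagation speed: any initial disturbance instantly affects all points (though exponentially small far away).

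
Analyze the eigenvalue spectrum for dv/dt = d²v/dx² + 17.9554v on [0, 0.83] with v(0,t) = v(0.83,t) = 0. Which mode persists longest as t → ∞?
Eigenvalues: λₙ = n²π²/0.83² - 17.9554.
First three modes:
  n=1: λ₁ = π²/0.83² - 17.9554 ≈ -3.629
  n=2: λ₂ = 4π²/0.83² - 17.9554 ≈ 39.351
  n=3: λ₃ = 9π²/0.83² - 17.9554 ≈ 110.984
Since π²/0.83² ≈ 14.327 < 17.9554, λ₁ < 0.
The n=1 mode grows fastest (−λₙ is largest for n=1) → dominates.
Asymptotic: v ~ c₁ sin(πx/0.83) e^{3.629t} (exponential growth at rate −λ₁ ≈ 3.629).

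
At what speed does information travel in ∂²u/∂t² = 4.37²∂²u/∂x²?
Speed = 4.37. Information travels along characteristics x = x₀ ± 4.37t.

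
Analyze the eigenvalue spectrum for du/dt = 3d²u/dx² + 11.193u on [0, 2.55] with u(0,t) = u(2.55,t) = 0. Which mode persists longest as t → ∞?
Eigenvalues: λₙ = 3n²π²/2.55² - 11.193.
First three modes:
  n=1: λ₁ = 3π²/2.55² - 11.193 ≈ -6.64
  n=2: λ₂ = 12π²/2.55² - 11.193 ≈ 7.021
  n=3: λ₃ = 27π²/2.55² - 11.193 ≈ 29.788
Since 3π²/2.55² ≈ 4.553 < 11.193, λ₁ < 0.
The n=1 mode grows fastest (−λₙ is largest for n=1) → dominates.
Asymptotic: u ~ c₁ sin(πx/2.55) e^{6.64t} (exponential growth at rate −λ₁ ≈ 6.64).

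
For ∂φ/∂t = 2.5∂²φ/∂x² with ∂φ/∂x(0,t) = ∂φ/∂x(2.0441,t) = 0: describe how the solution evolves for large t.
φ → constant (steady state). Heat is conserved (no flux at boundaries); solution approaches the spatial average.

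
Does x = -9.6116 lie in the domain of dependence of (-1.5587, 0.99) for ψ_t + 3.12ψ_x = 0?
No. Only data at x = -4.6475 affects (-1.5587, 0.99). Advection has one-way propagation along characteristics.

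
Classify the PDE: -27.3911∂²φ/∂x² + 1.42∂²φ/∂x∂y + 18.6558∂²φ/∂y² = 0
A = -27.3911, B = 1.42, C = 18.6558. Discriminant B² - 4AC = 2046.02793352. Since 2046.02793352 > 0, hyperbolic.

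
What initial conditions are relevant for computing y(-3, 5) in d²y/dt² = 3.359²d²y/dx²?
Domain of dependence: [-19.795, 13.795]. Signals travel at speed 3.359, so data within |x - -3| ≤ 3.359·5 = 16.795 can reach the point.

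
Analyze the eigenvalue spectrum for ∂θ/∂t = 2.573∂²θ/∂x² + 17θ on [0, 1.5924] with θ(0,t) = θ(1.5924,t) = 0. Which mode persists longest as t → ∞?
Eigenvalues: λₙ = 2.573n²π²/1.5924² - 17.
First three modes:
  n=1: λ₁ = 2.573π²/1.5924² - 17 ≈ -6.985
  n=2: λ₂ = 10.292π²/1.5924² - 17 ≈ 23.059
  n=3: λ₃ = 23.157π²/1.5924² - 17 ≈ 73.132
Since 2.573π²/1.5924² ≈ 10.015 < 17, λ₁ < 0.
The n=1 mode grows fastest (−λₙ is largest for n=1) → dominates.
Asymptotic: θ ~ c₁ sin(πx/1.5924) e^{6.985t} (exponential growth at rate −λ₁ ≈ 6.985).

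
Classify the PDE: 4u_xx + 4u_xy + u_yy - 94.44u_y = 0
A = 4, B = 4, C = 1. Discriminant B² - 4AC = 0. Since 0 = 0, parabolic.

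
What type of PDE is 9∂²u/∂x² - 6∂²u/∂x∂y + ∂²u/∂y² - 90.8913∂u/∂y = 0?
With A = 9, B = -6, C = 1, the discriminant is 0. This is a parabolic PDE.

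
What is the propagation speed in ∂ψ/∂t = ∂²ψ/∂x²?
Infinite. The heat equation is parabolic, not hyperbolic, so disturbances propagate instantly.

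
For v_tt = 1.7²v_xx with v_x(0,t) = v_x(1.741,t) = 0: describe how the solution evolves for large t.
v oscillates about a mean that drifts linearly in t (generically unbounded; no decay). There is no damping, so the nonconstant modes persist as standing waves (energy conserved, no decay). But with Neumann conditions at both ends the constant mode has eigenvalue 0: the spatial mean M(t) of v satisfies M'' = 0, so M(t) = M(0) + M'(0)·t. Unless the initial velocity has zero mean (∫v_t(x,0)dx = 0), the solution grows linearly in t (unbounded, though not exponentially); if it does have zero mean, the solution stays bounded and simply oscillates.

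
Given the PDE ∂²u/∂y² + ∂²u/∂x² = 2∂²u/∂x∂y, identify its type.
Rewriting in standard form: ∂²u/∂x² - 2∂²u/∂x∂y + ∂²u/∂y² = 0. The second-order coefficients are A = 1, B = -2, C = 1. Since B² - 4AC = 0 = 0, this is a parabolic PDE.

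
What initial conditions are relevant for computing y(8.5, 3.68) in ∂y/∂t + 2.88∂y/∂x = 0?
A single point: x = -2.0984. The characteristic through (8.5, 3.68) is x - 2.88t = const, so x = 8.5 - 2.88·3.68 = -2.0984.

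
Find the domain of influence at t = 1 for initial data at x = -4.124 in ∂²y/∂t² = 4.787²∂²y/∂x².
Domain of influence: [-8.911, 0.663]. Data at x = -4.124 spreads outward at speed 4.787.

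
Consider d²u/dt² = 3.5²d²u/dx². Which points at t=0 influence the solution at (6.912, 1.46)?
Domain of dependence: [1.802, 12.022]. Signals travel at speed 3.5, so data within |x - 6.912| ≤ 3.5·1.46 = 5.11 can reach the point.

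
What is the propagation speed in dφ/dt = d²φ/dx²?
Infinite. The heat equation is parabolic, not hyperbolic, so disturbances propagate instantly.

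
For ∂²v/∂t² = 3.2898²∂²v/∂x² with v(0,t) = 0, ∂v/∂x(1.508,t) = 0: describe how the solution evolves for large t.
v oscillates (no decay). Energy is conserved; the solution oscillates indefinitely as standing waves.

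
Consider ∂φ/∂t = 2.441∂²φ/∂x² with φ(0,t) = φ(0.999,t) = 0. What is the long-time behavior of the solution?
As t → ∞, φ → 0. Heat diffuses out through both boundaries.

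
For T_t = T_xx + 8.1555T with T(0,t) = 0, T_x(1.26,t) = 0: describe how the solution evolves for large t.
T grows unboundedly. Reaction dominates diffusion (r=8.1555 > κπ²/(4L²)≈1.55); solution grows exponentially.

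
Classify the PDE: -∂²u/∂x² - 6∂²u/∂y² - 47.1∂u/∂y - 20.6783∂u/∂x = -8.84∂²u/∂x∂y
Rewriting in standard form: -∂²u/∂x² + 8.84∂²u/∂x∂y - 6∂²u/∂y² - 20.6783∂u/∂x - 47.1∂u/∂y = 0. A = -1, B = 8.84, C = -6. Discriminant B² - 4AC = 54.1456. Since 54.1456 > 0, hyperbolic.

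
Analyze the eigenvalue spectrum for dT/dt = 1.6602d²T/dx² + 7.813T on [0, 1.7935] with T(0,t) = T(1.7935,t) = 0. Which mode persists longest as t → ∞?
Eigenvalues: λₙ = 1.6602n²π²/1.7935² - 7.813.
First three modes:
  n=1: λ₁ = 1.6602π²/1.7935² - 7.813 ≈ -2.719
  n=2: λ₂ = 6.6408π²/1.7935² - 7.813 ≈ 12.563
  n=3: λ₃ = 14.9418π²/1.7935² - 7.813 ≈ 38.033
Since 1.6602π²/1.7935² ≈ 5.094 < 7.813, λ₁ < 0.
The n=1 mode grows fastest (−λₙ is largest for n=1) → dominates.
Asymptotic: T ~ c₁ sin(πx/1.7935) e^{2.719t} (exponential growth at rate −λ₁ ≈ 2.719).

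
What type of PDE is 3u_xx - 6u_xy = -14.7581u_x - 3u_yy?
Rewriting in standard form: 3u_xx - 6u_xy + 3u_yy + 14.7581u_x = 0. With A = 3, B = -6, C = 3, the discriminant is 0. This is a parabolic PDE.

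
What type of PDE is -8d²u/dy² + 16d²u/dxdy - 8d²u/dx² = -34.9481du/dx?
Rewriting in standard form: -8d²u/dx² + 16d²u/dxdy - 8d²u/dy² + 34.9481du/dx = 0. With A = -8, B = 16, C = -8, the discriminant is 0. This is a parabolic PDE.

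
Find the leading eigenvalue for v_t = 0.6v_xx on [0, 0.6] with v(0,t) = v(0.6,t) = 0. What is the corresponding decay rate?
Eigenvalues: λₙ = 0.6n²π²/0.6².
First three modes:
  n=1: λ₁ = 0.6π²/0.6² ≈ 16.449
  n=2: λ₂ = 2.4π²/0.6² ≈ 65.797 (4× faster decay)
  n=3: λ₃ = 5.4π²/0.6² ≈ 148.044 (9× faster decay)
As t → ∞, higher modes decay exponentially faster. The n=1 mode dominates: v ~ c₁ sin(πx/0.6) e^{-λ₁t}.
Decay rate: λ₁ = 0.6π²/0.6² ≈ 16.449.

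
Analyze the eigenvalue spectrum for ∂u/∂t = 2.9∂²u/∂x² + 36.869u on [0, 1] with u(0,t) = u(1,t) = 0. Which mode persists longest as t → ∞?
Eigenvalues: λₙ = 2.9n²π²/1² - 36.869.
First three modes:
  n=1: λ₁ = 2.9π² - 36.869 ≈ -8.247
  n=2: λ₂ = 11.6π² - 36.869 ≈ 77.618
  n=3: λ₃ = 26.1π² - 36.869 ≈ 220.728
Since 2.9π² ≈ 28.622 < 36.869, λ₁ < 0.
The n=1 mode grows fastest (−λₙ is largest for n=1) → dominates.
Asymptotic: u ~ c₁ sin(πx/1) e^{8.247t} (exponential growth at rate −λ₁ ≈ 8.247).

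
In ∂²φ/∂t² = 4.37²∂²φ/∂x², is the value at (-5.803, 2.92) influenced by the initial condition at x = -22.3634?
No. The domain of dependence is [-18.5634, 6.9574], and -22.3634 is outside this interval.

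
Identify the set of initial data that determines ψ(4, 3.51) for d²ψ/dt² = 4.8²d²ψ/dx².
Domain of dependence: [-12.848, 20.848]. Signals travel at speed 4.8, so data within |x - 4| ≤ 4.8·3.51 = 16.848 can reach the point.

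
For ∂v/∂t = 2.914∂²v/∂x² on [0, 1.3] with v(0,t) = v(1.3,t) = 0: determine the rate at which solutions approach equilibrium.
Eigenvalues: λₙ = 2.914n²π²/1.3².
First three modes:
  n=1: λ₁ = 2.914π²/1.3² ≈ 17.018
  n=2: λ₂ = 11.656π²/1.3² ≈ 68.071 (4× faster decay)
  n=3: λ₃ = 26.226π²/1.3² ≈ 153.16 (9× faster decay)
As t → ∞, higher modes decay exponentially faster. The n=1 mode dominates: v ~ c₁ sin(πx/1.3) e^{-λ₁t}.
Decay rate: λ₁ = 2.914π²/1.3² ≈ 17.018.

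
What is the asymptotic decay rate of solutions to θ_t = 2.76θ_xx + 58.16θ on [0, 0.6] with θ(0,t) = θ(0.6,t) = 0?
Eigenvalues: λₙ = 2.76n²π²/0.6² - 58.16.
First three modes:
  n=1: λ₁ = 2.76π²/0.6² - 58.16 ≈ 17.507
  n=2: λ₂ = 11.04π²/0.6² - 58.16 ≈ 244.508
  n=3: λ₃ = 24.84π²/0.6² - 58.16 ≈ 622.843
Since 2.76π²/0.6² ≈ 75.667 > 58.16, all λₙ > 0.
The n=1 mode decays slowest → dominates as t → ∞.
Asymptotic: θ ~ c₁ sin(πx/0.6) e^{-λ₁t} with decay rate λ₁ ≈ 17.507.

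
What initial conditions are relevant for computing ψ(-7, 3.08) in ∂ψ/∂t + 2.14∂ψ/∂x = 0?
A single point: x = -13.5912. The characteristic through (-7, 3.08) is x - 2.14t = const, so x = -7 - 2.14·3.08 = -13.5912.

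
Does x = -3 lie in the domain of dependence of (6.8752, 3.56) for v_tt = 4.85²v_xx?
Yes. The domain of dependence is [-10.3908, 24.1412], and -3 ∈ [-10.3908, 24.1412].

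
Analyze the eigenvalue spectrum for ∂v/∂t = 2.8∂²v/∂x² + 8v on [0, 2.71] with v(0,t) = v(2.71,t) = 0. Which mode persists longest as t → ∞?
Eigenvalues: λₙ = 2.8n²π²/2.71² - 8.
First three modes:
  n=1: λ₁ = 2.8π²/2.71² - 8 ≈ -4.237
  n=2: λ₂ = 11.2π²/2.71² - 8 ≈ 7.051
  n=3: λ₃ = 25.2π²/2.71² - 8 ≈ 25.866
Since 2.8π²/2.71² ≈ 3.763 < 8, λ₁ < 0.
The n=1 mode grows fastest (−λₙ is largest for n=1) → dominates.
Asymptotic: v ~ c₁ sin(πx/2.71) e^{4.237t} (exponential growth at rate −λ₁ ≈ 4.237).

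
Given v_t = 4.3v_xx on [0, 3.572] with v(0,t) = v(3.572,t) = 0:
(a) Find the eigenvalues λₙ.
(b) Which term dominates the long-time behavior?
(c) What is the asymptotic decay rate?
Eigenvalues: λₙ = 4.3n²π²/3.572².
First three modes:
  n=1: λ₁ = 4.3π²/3.572² ≈ 3.326
  n=2: λ₂ = 17.2π²/3.572² ≈ 13.305 (4× faster decay)
  n=3: λ₃ = 38.7π²/3.572² ≈ 29.936 (9× faster decay)
As t → ∞, higher modes decay exponentially faster. The n=1 mode dominates: v ~ c₁ sin(πx/3.572) e^{-λ₁t}.
Decay rate: λ₁ = 4.3π²/3.572² ≈ 3.326.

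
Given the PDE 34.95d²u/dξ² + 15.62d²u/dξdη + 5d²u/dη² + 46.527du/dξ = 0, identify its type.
The second-order coefficients are A = 34.95, B = 15.62, C = 5. Since B² - 4AC = -455.0156 < 0, this is an elliptic PDE.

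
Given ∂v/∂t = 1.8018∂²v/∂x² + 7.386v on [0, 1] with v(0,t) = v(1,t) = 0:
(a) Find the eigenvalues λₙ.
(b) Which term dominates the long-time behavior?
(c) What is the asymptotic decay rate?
Eigenvalues: λₙ = 1.8018n²π²/1² - 7.386.
First three modes:
  n=1: λ₁ = 1.8018π² - 7.386 ≈ 10.397
  n=2: λ₂ = 7.2072π² - 7.386 ≈ 63.746
  n=3: λ₃ = 16.2162π² - 7.386 ≈ 152.661
Since 1.8018π² ≈ 17.783 > 7.386, all λₙ > 0.
The n=1 mode decays slowest → dominates as t → ∞.
Asymptotic: v ~ c₁ sin(πx/1) e^{-λ₁t} with decay rate λ₁ ≈ 10.397.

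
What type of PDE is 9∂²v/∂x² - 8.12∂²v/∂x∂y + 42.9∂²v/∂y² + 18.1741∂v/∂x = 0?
With A = 9, B = -8.12, C = 42.9, the discriminant is -1478.4656. This is an elliptic PDE.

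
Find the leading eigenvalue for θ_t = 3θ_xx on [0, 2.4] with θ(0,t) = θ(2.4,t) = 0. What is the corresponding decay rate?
Eigenvalues: λₙ = 3n²π²/2.4².
First three modes:
  n=1: λ₁ = 3π²/2.4² ≈ 5.14
  n=2: λ₂ = 12π²/2.4² ≈ 20.562 (4× faster decay)
  n=3: λ₃ = 27π²/2.4² ≈ 46.264 (9× faster decay)
As t → ∞, higher modes decay exponentially faster. The n=1 mode dominates: θ ~ c₁ sin(πx/2.4) e^{-λ₁t}.
Decay rate: λ₁ = 3π²/2.4² ≈ 5.14.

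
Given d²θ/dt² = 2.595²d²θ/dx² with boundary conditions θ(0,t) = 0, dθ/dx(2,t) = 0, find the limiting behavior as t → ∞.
θ oscillates (no decay). Energy is conserved; the solution oscillates indefinitely as standing waves.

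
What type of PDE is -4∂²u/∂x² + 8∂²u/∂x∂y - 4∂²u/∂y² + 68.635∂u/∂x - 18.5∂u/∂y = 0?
With A = -4, B = 8, C = -4, the discriminant is 0. This is a parabolic PDE.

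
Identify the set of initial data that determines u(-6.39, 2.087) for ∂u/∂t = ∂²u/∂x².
The entire real line. The heat equation has infinite propagation speed: any initial disturbance instantly affects all points (though exponentially small far away).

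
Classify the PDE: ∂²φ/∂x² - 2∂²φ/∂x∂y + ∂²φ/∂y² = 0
A = 1, B = -2, C = 1. Discriminant B² - 4AC = 0. Since 0 = 0, parabolic.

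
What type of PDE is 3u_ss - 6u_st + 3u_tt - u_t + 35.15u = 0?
With A = 3, B = -6, C = 3, the discriminant is 0. This is a parabolic PDE.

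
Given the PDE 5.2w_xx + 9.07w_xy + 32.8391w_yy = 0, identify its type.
The second-order coefficients are A = 5.2, B = 9.07, C = 32.8391. Since B² - 4AC = -600.78838 < 0, this is an elliptic PDE.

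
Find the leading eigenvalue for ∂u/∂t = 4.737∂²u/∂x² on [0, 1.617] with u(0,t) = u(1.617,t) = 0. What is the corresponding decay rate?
Eigenvalues: λₙ = 4.737n²π²/1.617².
First three modes:
  n=1: λ₁ = 4.737π²/1.617² ≈ 17.881
  n=2: λ₂ = 18.948π²/1.617² ≈ 71.523 (4× faster decay)
  n=3: λ₃ = 42.633π²/1.617² ≈ 160.926 (9× faster decay)
As t → ∞, higher modes decay exponentially faster. The n=1 mode dominates: u ~ c₁ sin(πx/1.617) e^{-λ₁t}.
Decay rate: λ₁ = 4.737π²/1.617² ≈ 17.881.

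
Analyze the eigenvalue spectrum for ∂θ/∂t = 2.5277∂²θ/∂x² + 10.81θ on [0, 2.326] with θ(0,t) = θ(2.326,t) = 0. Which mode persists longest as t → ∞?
Eigenvalues: λₙ = 2.5277n²π²/2.326² - 10.81.
First three modes:
  n=1: λ₁ = 2.5277π²/2.326² - 10.81 ≈ -6.199
  n=2: λ₂ = 10.1108π²/2.326² - 10.81 ≈ 7.634
  n=3: λ₃ = 22.7493π²/2.326² - 10.81 ≈ 30.69
Since 2.5277π²/2.326² ≈ 4.611 < 10.81, λ₁ < 0.
The n=1 mode grows fastest (−λₙ is largest for n=1) → dominates.
Asymptotic: θ ~ c₁ sin(πx/2.326) e^{6.199t} (exponential growth at rate −λ₁ ≈ 6.199).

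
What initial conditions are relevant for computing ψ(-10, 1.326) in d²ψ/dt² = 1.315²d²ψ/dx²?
Domain of dependence: [-11.74369, -8.25631]. Signals travel at speed 1.315, so data within |x - -10| ≤ 1.315·1.326 = 1.74369 can reach the point.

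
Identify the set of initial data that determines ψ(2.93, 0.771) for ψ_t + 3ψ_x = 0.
A single point: x = 0.617. The characteristic through (2.93, 0.771) is x - 3t = const, so x = 2.93 - 3·0.771 = 0.617.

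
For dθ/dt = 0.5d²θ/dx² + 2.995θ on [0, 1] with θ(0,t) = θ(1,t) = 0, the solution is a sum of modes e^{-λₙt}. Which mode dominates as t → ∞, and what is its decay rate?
Eigenvalues: λₙ = 0.5n²π²/1² - 2.995.
First three modes:
  n=1: λ₁ = 0.5π² - 2.995 ≈ 1.94
  n=2: λ₂ = 2π² - 2.995 ≈ 16.744
  n=3: λ₃ = 4.5π² - 2.995 ≈ 41.418
Since 0.5π² ≈ 4.935 > 2.995, all λₙ > 0.
The n=1 mode decays slowest → dominates as t → ∞.
Asymptotic: θ ~ c₁ sin(πx/1) e^{-λ₁t} with decay rate λ₁ ≈ 1.94.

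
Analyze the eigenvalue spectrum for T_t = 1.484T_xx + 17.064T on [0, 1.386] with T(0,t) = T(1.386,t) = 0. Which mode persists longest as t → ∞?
Eigenvalues: λₙ = 1.484n²π²/1.386² - 17.064.
First three modes:
  n=1: λ₁ = 1.484π²/1.386² - 17.064 ≈ -9.44
  n=2: λ₂ = 5.936π²/1.386² - 17.064 ≈ 13.434
  n=3: λ₃ = 13.356π²/1.386² - 17.064 ≈ 51.556
Since 1.484π²/1.386² ≈ 7.624 < 17.064, λ₁ < 0.
The n=1 mode grows fastest (−λₙ is largest for n=1) → dominates.
Asymptotic: T ~ c₁ sin(πx/1.386) e^{9.44t} (exponential growth at rate −λ₁ ≈ 9.44).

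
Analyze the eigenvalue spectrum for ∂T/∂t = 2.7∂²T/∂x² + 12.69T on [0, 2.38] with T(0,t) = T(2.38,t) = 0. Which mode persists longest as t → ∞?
Eigenvalues: λₙ = 2.7n²π²/2.38² - 12.69.
First three modes:
  n=1: λ₁ = 2.7π²/2.38² - 12.69 ≈ -7.986
  n=2: λ₂ = 10.8π²/2.38² - 12.69 ≈ 6.128
  n=3: λ₃ = 24.3π²/2.38² - 12.69 ≈ 29.65
Since 2.7π²/2.38² ≈ 4.704 < 12.69, λ₁ < 0.
The n=1 mode grows fastest (−λₙ is largest for n=1) → dominates.
Asymptotic: T ~ c₁ sin(πx/2.38) e^{7.986t} (exponential growth at rate −λ₁ ≈ 7.986).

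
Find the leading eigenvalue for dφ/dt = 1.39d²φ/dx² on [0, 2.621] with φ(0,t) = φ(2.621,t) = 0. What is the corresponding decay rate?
Eigenvalues: λₙ = 1.39n²π²/2.621².
First three modes:
  n=1: λ₁ = 1.39π²/2.621² ≈ 1.997
  n=2: λ₂ = 5.56π²/2.621² ≈ 7.988 (4× faster decay)
  n=3: λ₃ = 12.51π²/2.621² ≈ 17.973 (9× faster decay)
As t → ∞, higher modes decay exponentially faster. The n=1 mode dominates: φ ~ c₁ sin(πx/2.621) e^{-λ₁t}.
Decay rate: λ₁ = 1.39π²/2.621² ≈ 1.997.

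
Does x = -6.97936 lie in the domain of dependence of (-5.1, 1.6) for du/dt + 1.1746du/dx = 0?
Yes. The characteristic through (-5.1, 1.6) passes through x = -6.97936.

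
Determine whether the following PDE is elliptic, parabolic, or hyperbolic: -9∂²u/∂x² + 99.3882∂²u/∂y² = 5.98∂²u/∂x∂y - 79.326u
Rewriting in standard form: -9∂²u/∂x² - 5.98∂²u/∂x∂y + 99.3882∂²u/∂y² + 79.326u = 0. Coefficients: A = -9, B = -5.98, C = 99.3882. B² - 4AC = 3613.7356, which is positive, so the equation is hyperbolic.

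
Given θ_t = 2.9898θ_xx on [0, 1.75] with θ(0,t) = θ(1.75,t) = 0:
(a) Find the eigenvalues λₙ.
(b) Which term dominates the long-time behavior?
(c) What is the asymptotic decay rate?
Eigenvalues: λₙ = 2.9898n²π²/1.75².
First three modes:
  n=1: λ₁ = 2.9898π²/1.75² ≈ 9.635
  n=2: λ₂ = 11.9592π²/1.75² ≈ 38.541 (4× faster decay)
  n=3: λ₃ = 26.9082π²/1.75² ≈ 86.718 (9× faster decay)
As t → ∞, higher modes decay exponentially faster. The n=1 mode dominates: θ ~ c₁ sin(πx/1.75) e^{-λ₁t}.
Decay rate: λ₁ = 2.9898π²/1.75² ≈ 9.635.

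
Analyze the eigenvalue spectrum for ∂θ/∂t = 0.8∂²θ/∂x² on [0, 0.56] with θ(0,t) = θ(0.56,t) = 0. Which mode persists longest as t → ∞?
Eigenvalues: λₙ = 0.8n²π²/0.56².
First three modes:
  n=1: λ₁ = 0.8π²/0.56² ≈ 25.178
  n=2: λ₂ = 3.2π²/0.56² ≈ 100.71 (4× faster decay)
  n=3: λ₃ = 7.2π²/0.56² ≈ 226.598 (9× faster decay)
As t → ∞, higher modes decay exponentially faster. The n=1 mode dominates: θ ~ c₁ sin(πx/0.56) e^{-λ₁t}.
Decay rate: λ₁ = 0.8π²/0.56² ≈ 25.178.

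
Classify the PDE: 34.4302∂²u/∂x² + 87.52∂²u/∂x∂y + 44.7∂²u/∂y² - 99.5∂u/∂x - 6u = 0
A = 34.4302, B = 87.52, C = 44.7. Discriminant B² - 4AC = 1503.63064. Since 1503.63064 > 0, hyperbolic.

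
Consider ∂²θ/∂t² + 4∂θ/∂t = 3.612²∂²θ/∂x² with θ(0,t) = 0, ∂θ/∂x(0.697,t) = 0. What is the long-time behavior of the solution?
As t → ∞, θ → 0. Damping (γ=4) dissipates energy; oscillations decay exponentially.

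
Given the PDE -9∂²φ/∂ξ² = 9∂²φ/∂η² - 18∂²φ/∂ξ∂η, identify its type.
Rewriting in standard form: -9∂²φ/∂ξ² + 18∂²φ/∂ξ∂η - 9∂²φ/∂η² = 0. The second-order coefficients are A = -9, B = 18, C = -9. Since B² - 4AC = 0 = 0, this is a parabolic PDE.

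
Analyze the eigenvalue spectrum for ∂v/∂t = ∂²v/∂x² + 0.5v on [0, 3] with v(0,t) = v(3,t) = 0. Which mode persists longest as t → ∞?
Eigenvalues: λₙ = n²π²/3² - 0.5.
First three modes:
  n=1: λ₁ = π²/3² - 0.5 ≈ 0.597
  n=2: λ₂ = 4π²/3² - 0.5 ≈ 3.886
  n=3: λ₃ = 9π²/3² - 0.5 ≈ 9.37
Since π²/3² ≈ 1.097 > 0.5, all λₙ > 0.
The n=1 mode decays slowest → dominates as t → ∞.
Asymptotic: v ~ c₁ sin(πx/3) e^{-λ₁t} with decay rate λ₁ ≈ 0.597.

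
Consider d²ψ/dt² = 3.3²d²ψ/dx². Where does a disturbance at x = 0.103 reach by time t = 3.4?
Domain of influence: [-11.117, 11.323]. Data at x = 0.103 spreads outward at speed 3.3.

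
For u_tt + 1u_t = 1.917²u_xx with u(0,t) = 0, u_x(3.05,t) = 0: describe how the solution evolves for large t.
u → 0. Damping (γ=1) dissipates energy; oscillations decay exponentially.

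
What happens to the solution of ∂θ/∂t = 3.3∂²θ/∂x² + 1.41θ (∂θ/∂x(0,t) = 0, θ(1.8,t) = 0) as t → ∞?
θ → 0. Diffusion dominates reaction (r=1.41 < κπ²/(4L²)≈2.51); solution decays.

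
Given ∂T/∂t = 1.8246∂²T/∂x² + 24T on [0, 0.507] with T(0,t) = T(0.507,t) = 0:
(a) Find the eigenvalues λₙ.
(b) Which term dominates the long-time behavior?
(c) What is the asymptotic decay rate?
Eigenvalues: λₙ = 1.8246n²π²/0.507² - 24.
First three modes:
  n=1: λ₁ = 1.8246π²/0.507² - 24 ≈ 46.057
  n=2: λ₂ = 7.2984π²/0.507² - 24 ≈ 256.228
  n=3: λ₃ = 16.4214π²/0.507² - 24 ≈ 606.513
Since 1.8246π²/0.507² ≈ 70.057 > 24, all λₙ > 0.
The n=1 mode decays slowest → dominates as t → ∞.
Asymptotic: T ~ c₁ sin(πx/0.507) e^{-λ₁t} with decay rate λ₁ ≈ 46.057.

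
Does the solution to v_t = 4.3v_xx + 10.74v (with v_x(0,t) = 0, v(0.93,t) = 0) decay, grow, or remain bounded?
v → 0. Diffusion dominates reaction (r=10.74 < κπ²/(4L²)≈12.27); solution decays.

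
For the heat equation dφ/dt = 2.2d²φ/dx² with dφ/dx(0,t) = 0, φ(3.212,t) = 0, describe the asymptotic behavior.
φ → 0. Heat escapes through the Dirichlet boundary.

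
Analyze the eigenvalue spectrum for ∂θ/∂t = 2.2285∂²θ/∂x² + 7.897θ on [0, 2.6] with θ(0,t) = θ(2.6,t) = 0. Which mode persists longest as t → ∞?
Eigenvalues: λₙ = 2.2285n²π²/2.6² - 7.897.
First three modes:
  n=1: λ₁ = 2.2285π²/2.6² - 7.897 ≈ -4.643
  n=2: λ₂ = 8.914π²/2.6² - 7.897 ≈ 5.117
  n=3: λ₃ = 20.0565π²/2.6² - 7.897 ≈ 21.386
Since 2.2285π²/2.6² ≈ 3.254 < 7.897, λ₁ < 0.
The n=1 mode grows fastest (−λₙ is largest for n=1) → dominates.
Asymptotic: θ ~ c₁ sin(πx/2.6) e^{4.643t} (exponential growth at rate −λ₁ ≈ 4.643).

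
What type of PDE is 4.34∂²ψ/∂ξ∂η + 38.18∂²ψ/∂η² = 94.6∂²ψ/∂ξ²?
Rewriting in standard form: -94.6∂²ψ/∂ξ² + 4.34∂²ψ/∂ξ∂η + 38.18∂²ψ/∂η² = 0. With A = -94.6, B = 4.34, C = 38.18, the discriminant is 14466.1476. This is a hyperbolic PDE.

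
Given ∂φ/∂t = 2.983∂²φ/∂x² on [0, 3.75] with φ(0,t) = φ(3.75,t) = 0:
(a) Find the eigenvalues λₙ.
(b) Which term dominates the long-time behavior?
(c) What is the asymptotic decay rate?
Eigenvalues: λₙ = 2.983n²π²/3.75².
First three modes:
  n=1: λ₁ = 2.983π²/3.75² ≈ 2.094
  n=2: λ₂ = 11.932π²/3.75² ≈ 8.374 (4× faster decay)
  n=3: λ₃ = 26.847π²/3.75² ≈ 18.842 (9× faster decay)
As t → ∞, higher modes decay exponentially faster. The n=1 mode dominates: φ ~ c₁ sin(πx/3.75) e^{-λ₁t}.
Decay rate: λ₁ = 2.983π²/3.75² ≈ 2.094.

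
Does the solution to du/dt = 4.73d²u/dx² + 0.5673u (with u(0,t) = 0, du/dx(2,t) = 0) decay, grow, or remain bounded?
u → 0. Diffusion dominates reaction (r=0.5673 < κπ²/(4L²)≈2.92); solution decays.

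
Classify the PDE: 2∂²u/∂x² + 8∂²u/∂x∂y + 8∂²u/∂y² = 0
A = 2, B = 8, C = 8. Discriminant B² - 4AC = 0. Since 0 = 0, parabolic.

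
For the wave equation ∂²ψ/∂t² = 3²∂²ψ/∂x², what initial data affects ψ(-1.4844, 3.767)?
Domain of dependence: [-12.7854, 9.8166]. Signals travel at speed 3, so data within |x - -1.4844| ≤ 3·3.767 = 11.301 can reach the point.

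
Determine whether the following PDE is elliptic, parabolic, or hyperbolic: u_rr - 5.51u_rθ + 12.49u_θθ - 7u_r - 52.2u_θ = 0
Coefficients: A = 1, B = -5.51, C = 12.49. B² - 4AC = -19.5999, which is negative, so the equation is elliptic.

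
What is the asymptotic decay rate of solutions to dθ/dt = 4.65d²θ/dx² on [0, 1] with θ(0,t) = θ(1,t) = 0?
Eigenvalues: λₙ = 4.65n²π².
First three modes:
  n=1: λ₁ = 4.65π² ≈ 45.894
  n=2: λ₂ = 18.6π² ≈ 183.575 (4× faster decay)
  n=3: λ₃ = 41.85π² ≈ 413.043 (9× faster decay)
As t → ∞, higher modes decay exponentially faster. The n=1 mode dominates: θ ~ c₁ sin(πx) e^{-λ₁t}.
Decay rate: λ₁ = 4.65π² ≈ 45.894.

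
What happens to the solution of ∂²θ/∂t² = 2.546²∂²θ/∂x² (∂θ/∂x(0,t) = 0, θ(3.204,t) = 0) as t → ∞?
θ oscillates (no decay). Energy is conserved; the solution oscillates indefinitely as standing waves.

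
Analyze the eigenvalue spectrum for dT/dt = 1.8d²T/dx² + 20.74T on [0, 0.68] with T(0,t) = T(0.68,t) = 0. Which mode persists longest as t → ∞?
Eigenvalues: λₙ = 1.8n²π²/0.68² - 20.74.
First three modes:
  n=1: λ₁ = 1.8π²/0.68² - 20.74 ≈ 17.68
  n=2: λ₂ = 7.2π²/0.68² - 20.74 ≈ 132.939
  n=3: λ₃ = 16.2π²/0.68² - 20.74 ≈ 325.038
Since 1.8π²/0.68² ≈ 38.42 > 20.74, all λₙ > 0.
The n=1 mode decays slowest → dominates as t → ∞.
Asymptotic: T ~ c₁ sin(πx/0.68) e^{-λ₁t} with decay rate λ₁ ≈ 17.68.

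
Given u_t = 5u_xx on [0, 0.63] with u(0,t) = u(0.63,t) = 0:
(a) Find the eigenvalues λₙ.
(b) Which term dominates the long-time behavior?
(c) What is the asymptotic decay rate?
Eigenvalues: λₙ = 5n²π²/0.63².
First three modes:
  n=1: λ₁ = 5π²/0.63² ≈ 124.334
  n=2: λ₂ = 20π²/0.63² ≈ 497.335 (4× faster decay)
  n=3: λ₃ = 45π²/0.63² ≈ 1119.003 (9× faster decay)
As t → ∞, higher modes decay exponentially faster. The n=1 mode dominates: u ~ c₁ sin(πx/0.63) e^{-λ₁t}.
Decay rate: λ₁ = 5π²/0.63² ≈ 124.334.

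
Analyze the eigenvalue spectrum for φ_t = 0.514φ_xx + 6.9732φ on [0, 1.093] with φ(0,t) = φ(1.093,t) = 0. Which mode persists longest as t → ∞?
Eigenvalues: λₙ = 0.514n²π²/1.093² - 6.9732.
First three modes:
  n=1: λ₁ = 0.514π²/1.093² - 6.9732 ≈ -2.727
  n=2: λ₂ = 2.056π²/1.093² - 6.9732 ≈ 10.012
  n=3: λ₃ = 4.626π²/1.093² - 6.9732 ≈ 31.245
Since 0.514π²/1.093² ≈ 4.246 < 6.9732, λ₁ < 0.
The n=1 mode grows fastest (−λₙ is largest for n=1) → dominates.
Asymptotic: φ ~ c₁ sin(πx/1.093) e^{2.727t} (exponential growth at rate −λ₁ ≈ 2.727).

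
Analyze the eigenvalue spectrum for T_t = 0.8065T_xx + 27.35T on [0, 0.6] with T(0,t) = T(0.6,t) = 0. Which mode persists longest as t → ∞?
Eigenvalues: λₙ = 0.8065n²π²/0.6² - 27.35.
First three modes:
  n=1: λ₁ = 0.8065π²/0.6² - 27.35 ≈ -5.239
  n=2: λ₂ = 3.226π²/0.6² - 27.35 ≈ 61.093
  n=3: λ₃ = 7.2585π²/0.6² - 27.35 ≈ 171.646
Since 0.8065π²/0.6² ≈ 22.111 < 27.35, λ₁ < 0.
The n=1 mode grows fastest (−λₙ is largest for n=1) → dominates.
Asymptotic: T ~ c₁ sin(πx/0.6) e^{5.239t} (exponential growth at rate −λ₁ ≈ 5.239).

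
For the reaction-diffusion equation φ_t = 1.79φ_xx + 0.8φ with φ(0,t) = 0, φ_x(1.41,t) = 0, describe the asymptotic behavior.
φ → 0. Diffusion dominates reaction (r=0.8 < κπ²/(4L²)≈2.22); solution decays.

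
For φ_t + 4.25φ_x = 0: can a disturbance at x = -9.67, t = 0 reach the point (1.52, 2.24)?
No. Only data at x = -8 affects (1.52, 2.24). Advection has one-way propagation along characteristics.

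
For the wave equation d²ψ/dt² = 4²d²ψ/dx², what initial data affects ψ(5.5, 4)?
Domain of dependence: [-10.5, 21.5]. Signals travel at speed 4, so data within |x - 5.5| ≤ 4·4 = 16 can reach the point.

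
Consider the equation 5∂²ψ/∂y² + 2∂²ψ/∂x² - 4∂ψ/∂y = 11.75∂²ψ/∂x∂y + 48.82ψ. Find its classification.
Rewriting in standard form: 2∂²ψ/∂x² - 11.75∂²ψ/∂x∂y + 5∂²ψ/∂y² - 4∂ψ/∂y - 48.82ψ = 0. Hyperbolic. (A = 2, B = -11.75, C = 5 gives B² - 4AC = 98.0625.)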